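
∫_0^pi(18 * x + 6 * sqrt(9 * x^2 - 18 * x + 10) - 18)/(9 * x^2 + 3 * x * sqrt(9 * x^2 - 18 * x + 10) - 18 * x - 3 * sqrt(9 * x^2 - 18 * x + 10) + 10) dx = -2*log(-3 + sqrt(10)) + 2*log(-3 + sqrt(1 + (-3 + 3*pi)^2) + 3*pi)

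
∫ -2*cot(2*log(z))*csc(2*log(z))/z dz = csc(2*log(z)) + C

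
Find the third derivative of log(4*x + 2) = 16/(8*x^3 + 12*x^2 + 6*x + 1)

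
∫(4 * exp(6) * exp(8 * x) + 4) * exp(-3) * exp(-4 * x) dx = 2*sinh(4*x + 3) + C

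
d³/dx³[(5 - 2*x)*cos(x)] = -2*x*sin(x) + 5*sin(x) + 6*cos(x)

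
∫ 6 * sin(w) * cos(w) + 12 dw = 12*w + 3*sin(w)^2 + C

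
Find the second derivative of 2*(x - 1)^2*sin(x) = -2*x^2*sin(x) + 4*x*sin(x) + 8*x*cos(x) + 2*sin(x) - 8*cos(x)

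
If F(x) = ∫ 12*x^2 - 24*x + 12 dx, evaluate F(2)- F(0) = 8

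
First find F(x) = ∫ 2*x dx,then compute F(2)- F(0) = 4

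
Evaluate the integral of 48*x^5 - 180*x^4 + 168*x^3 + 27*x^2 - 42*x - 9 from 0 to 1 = -7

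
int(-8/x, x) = -8*log(x) + C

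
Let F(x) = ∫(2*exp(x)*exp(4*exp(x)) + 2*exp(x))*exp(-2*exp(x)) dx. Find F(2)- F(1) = -exp(2*E) - exp(-2*exp(2)) + exp(-2*E) + exp(2*exp(2))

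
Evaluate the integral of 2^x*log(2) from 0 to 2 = 3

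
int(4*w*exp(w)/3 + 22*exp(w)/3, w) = (4*w/3 + 6)*exp(w) + C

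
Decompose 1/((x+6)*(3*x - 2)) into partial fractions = 3/(20*(3*x - 2)) - 1/(20*(x + 6))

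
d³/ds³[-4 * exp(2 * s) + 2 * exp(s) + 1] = -32*exp(2*s) + 2*exp(s)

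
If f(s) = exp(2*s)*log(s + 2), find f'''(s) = (8*s^3*exp(2*s)*log(s + 2) + 48*s^2*exp(2*s)*log(s + 2) + 12*s^2*exp(2*s) + 96*s*exp(2*s)*log(s + 2) + 42*s*exp(2*s) + 64*exp(2*s)*log(s + 2) + 38*exp(2*s))/(s^3 + 6*s^2 + 12*s + 8)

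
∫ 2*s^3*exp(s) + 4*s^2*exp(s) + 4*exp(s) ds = 2*s*(s^2 - s + 2)*exp(s) + C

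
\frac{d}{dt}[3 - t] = -1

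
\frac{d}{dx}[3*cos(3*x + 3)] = -9*sin(3*x + 3)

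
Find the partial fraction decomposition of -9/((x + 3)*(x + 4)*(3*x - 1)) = -81/(130*(3*x - 1)) - 9/(13*(x + 4)) + 9/(10*(x + 3))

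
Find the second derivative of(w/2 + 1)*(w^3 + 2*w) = 6*w^2 + 6*w + 2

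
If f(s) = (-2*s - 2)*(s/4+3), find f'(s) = -s - 13/2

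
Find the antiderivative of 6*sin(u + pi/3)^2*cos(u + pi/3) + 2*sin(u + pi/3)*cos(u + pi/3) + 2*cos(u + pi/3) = (2*sin(u + pi/3)^2 + sin(u + pi/3) + 2)*sin(u + pi/3) + C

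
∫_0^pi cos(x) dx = 0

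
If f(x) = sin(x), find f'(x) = cos(x)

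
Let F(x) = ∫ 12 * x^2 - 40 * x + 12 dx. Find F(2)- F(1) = -20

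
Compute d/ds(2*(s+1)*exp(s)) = 2*s*exp(s) + 4*exp(s)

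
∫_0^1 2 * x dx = 1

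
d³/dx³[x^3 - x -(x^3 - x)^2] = -120*x^3 + 48*x + 6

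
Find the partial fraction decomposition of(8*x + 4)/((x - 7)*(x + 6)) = 44/(13*(x + 6)) + 60/(13*(x - 7))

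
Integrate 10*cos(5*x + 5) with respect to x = 2*sin(5*x + 5) + C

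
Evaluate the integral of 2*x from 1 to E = -1 + exp(2)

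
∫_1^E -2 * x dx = 1 - exp(2)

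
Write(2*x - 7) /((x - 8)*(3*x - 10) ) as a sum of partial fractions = 1/(14*(3*x - 10)) + 9/(14*(x - 8))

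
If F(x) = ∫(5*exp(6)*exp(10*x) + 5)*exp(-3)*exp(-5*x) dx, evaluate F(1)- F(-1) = -exp(-2) - exp(-8) + exp(2) + exp(8)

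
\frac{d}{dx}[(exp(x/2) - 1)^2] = -exp(x/2) + exp(x)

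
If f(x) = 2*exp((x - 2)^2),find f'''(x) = 16*x^3*exp(x^2 - 4*x + 4) - 96*x^2*exp(x^2 - 4*x + 4) + 216*x*exp(x^2 - 4*x + 4) - 176*exp(x^2 - 4*x + 4)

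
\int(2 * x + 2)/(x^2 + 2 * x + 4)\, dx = log(x^2 + 2*x + 4) + C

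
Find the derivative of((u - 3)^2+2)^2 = 4*u^3 - 36*u^2 + 116*u - 132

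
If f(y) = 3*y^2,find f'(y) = 6*y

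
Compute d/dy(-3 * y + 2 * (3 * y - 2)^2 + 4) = 36*y - 27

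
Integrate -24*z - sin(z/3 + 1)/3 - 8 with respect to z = -12*z^2 - 8*z + cos(z/3 + 1) + C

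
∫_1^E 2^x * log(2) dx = -2 + 2^E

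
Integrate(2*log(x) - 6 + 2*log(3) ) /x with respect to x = (log(3*x) - 3)^2 + C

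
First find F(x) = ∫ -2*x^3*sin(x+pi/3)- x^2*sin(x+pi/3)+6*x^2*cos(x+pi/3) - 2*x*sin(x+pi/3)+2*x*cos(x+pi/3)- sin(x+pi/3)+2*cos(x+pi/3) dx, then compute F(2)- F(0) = 25*cos(pi/3 + 2) - 1/2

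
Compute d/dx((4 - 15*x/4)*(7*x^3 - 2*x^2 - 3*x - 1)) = -105*x^3 + 213*x^2/2 + 13*x/2 - 33/4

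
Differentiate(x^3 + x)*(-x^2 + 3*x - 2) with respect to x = -5*x^4 + 12*x^3 - 9*x^2 + 6*x - 2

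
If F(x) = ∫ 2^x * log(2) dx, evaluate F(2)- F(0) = 3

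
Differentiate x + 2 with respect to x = 1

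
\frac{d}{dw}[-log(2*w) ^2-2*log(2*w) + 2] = (-2*log(w) - 2 - 2*log(2))/w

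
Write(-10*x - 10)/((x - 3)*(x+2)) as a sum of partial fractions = -2/(x + 2) - 8/(x - 3)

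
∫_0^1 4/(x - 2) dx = -4*log(2)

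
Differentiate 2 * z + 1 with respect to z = 2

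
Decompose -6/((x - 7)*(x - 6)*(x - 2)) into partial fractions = -3/(10*(x - 2)) + 3/(2*(x - 6)) - 6/(5*(x - 7))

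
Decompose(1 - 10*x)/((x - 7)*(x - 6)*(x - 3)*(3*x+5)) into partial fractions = -477/(8372*(3*x + 5)) - 29/(168*(x - 3)) + 59/(69*(x - 6)) - 69/(104*(x - 7))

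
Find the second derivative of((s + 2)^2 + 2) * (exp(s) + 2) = s^2*exp(s) + 8*s*exp(s) + 16*exp(s) + 4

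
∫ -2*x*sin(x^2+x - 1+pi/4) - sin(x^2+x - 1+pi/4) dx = cos(x^2 + x - 1 + pi/4) + C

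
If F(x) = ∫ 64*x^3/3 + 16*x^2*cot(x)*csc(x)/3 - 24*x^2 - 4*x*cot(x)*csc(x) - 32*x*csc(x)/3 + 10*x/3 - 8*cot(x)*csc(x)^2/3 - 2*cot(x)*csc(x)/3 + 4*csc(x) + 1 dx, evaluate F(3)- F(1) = -106/(3*sin(3)) - 4/(3*sin(1)^2) + 2/(3*sin(1)) + 4/(3*sin(3)^2) + 234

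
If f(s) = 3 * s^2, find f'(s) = 6*s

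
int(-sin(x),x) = cos(x) + C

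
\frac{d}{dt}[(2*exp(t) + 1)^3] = 24*exp(3*t) + 24*exp(2*t) + 6*exp(t)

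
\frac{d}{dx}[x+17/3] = 1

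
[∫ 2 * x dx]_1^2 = 3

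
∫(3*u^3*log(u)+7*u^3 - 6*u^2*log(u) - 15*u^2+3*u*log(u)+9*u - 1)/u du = (u - 1)^3*(log(u) + 2) + C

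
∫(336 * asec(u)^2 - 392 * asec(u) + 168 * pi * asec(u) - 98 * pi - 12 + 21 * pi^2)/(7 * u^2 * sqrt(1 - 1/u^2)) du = (4*asec(u) + pi)^3/4 - 7*(4*asec(u) + pi)^2/4 - 12*asec(u)/7 + C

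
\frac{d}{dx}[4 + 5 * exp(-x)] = -5*exp(-x)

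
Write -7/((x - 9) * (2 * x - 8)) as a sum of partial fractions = 7/(10*(x - 4)) - 7/(10*(x - 9))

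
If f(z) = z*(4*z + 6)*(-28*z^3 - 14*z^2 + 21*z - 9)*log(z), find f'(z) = -560*z^4*log(z) - 112*z^4 - 896*z^3*log(z) - 224*z^3 + 180*z*log(z) + 90*z - 54*log(z) - 54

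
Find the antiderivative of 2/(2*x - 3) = log(3 - 2*x) + C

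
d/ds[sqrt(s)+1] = 1/(2*sqrt(s))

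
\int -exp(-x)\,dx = exp(-x) + C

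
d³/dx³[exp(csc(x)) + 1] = (1 + 3/sin(x) - 6/sin(x)^2 - 6/sin(x)^3 - cos(x)^2/sin(x)^4)*exp(1/sin(x))*cos(x)/sin(x)^2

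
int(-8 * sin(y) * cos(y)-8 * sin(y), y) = 4*(cos(y) + 1)^2 + C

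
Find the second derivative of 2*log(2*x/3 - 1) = -8/(4*x^2 - 12*x + 9)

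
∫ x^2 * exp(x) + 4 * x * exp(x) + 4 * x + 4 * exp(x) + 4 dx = ((x + 1)^2 + 1)*(exp(x) + 2) + C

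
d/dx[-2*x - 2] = -2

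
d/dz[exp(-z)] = -exp(-z)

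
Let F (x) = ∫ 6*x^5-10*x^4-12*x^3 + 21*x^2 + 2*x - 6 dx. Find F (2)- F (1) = 2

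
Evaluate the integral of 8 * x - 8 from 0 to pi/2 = -4 + 4*(-1 + pi/2)^2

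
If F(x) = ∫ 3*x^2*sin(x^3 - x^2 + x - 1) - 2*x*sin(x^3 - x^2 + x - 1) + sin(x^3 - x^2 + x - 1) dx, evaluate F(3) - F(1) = 1 - cos(20)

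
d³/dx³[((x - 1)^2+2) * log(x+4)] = (2*x^2 + 26*x + 126)/(x^3 + 12*x^2 + 48*x + 64)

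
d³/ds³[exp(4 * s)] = 64*exp(4*s)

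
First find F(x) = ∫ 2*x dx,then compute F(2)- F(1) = 3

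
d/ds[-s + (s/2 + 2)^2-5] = s/2 + 1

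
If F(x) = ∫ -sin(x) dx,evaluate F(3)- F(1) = cos(3) - cos(1)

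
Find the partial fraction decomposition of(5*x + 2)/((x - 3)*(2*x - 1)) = -9/(5*(2*x - 1)) + 17/(5*(x - 3))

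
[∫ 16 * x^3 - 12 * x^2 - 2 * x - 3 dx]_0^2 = 22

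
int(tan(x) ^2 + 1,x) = tan(x) + C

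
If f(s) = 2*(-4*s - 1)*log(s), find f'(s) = (-8*s*log(s) - 8*s - 2)/s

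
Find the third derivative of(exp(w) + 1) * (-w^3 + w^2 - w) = -w^3*exp(w) - 8*w^2*exp(w) - 13*w*exp(w) - 3*exp(w) - 6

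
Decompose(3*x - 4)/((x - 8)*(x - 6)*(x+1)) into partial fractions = -1/(9*(x + 1)) - 1/(x - 6) + 10/(9*(x - 8))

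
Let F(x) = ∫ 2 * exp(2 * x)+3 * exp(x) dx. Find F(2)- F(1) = -(1 + E)^2 - E + exp(2) + (1 + exp(2))^2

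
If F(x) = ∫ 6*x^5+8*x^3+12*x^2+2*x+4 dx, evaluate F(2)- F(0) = 140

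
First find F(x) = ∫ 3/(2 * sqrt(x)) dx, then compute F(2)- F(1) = -3 + 3*sqrt(2)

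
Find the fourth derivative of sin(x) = sin(x)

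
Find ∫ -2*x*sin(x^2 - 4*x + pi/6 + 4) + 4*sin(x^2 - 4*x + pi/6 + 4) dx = cos((x - 2)^2 + pi/6) + C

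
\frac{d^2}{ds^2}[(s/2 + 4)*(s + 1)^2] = 3*s + 10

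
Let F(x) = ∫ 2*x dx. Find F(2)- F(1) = 3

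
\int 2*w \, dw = w^2 + C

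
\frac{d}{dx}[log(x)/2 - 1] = 1/(2*x)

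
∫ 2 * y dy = y^2 + C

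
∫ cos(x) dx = sin(x) + C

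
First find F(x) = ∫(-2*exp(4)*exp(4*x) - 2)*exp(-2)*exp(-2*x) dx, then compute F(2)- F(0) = -exp(6) - exp(-2) + exp(-6) + exp(2)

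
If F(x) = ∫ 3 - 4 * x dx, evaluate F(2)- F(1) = -3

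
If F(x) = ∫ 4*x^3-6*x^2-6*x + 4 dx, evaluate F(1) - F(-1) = 4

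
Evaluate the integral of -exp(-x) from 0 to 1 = -1 + exp(-1)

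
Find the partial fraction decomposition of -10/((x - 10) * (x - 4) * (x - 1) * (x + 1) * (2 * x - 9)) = 160/(847*(2*x - 9)) - 1/(121*(x + 1)) + 5/(189*(x - 1)) - 1/(9*(x - 4)) - 5/(3267*(x - 10))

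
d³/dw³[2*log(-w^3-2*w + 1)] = (12*w^6 - 24*w^4 + 84*w^3 + 48*w^2 + 24*w + 44)/(w^9 + 6*w^7 - 3*w^6 + 12*w^5 - 12*w^4 + 11*w^3 - 12*w^2 + 6*w - 1)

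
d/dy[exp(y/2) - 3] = exp(y/2)/2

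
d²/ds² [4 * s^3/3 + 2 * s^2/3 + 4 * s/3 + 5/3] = 8*s + 4/3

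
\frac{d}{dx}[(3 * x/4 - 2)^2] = 9*x/8 - 3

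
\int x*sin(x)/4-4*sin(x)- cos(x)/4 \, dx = (4 - x/4)*cos(x) + C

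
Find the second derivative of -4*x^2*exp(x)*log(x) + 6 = -4*x^2*exp(x)*log(x) - 16*x*exp(x)*log(x) - 8*x*exp(x) - 8*exp(x)*log(x) - 12*exp(x)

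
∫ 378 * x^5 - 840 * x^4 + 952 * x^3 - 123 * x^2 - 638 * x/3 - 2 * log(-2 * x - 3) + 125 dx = x^3 - 4*x^2/3 + x - (2*x + 3)*log(-2*x - 3) + 7*(3*x^3 - 4*x^2 + 3*x + 3)^2 + C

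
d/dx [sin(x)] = cos(x)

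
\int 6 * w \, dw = 3*w^2 + C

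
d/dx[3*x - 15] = 3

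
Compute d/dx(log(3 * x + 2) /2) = 3/(6*x + 4)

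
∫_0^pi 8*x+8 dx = -4 + 4*(1 + pi)^2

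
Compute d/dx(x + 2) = 1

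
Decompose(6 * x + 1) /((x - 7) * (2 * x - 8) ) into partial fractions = -25/(6*(x - 4)) + 43/(6*(x - 7))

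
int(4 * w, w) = 2*w^2 + C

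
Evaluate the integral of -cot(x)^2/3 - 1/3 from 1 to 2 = -cot(1)/3 + cot(2)/3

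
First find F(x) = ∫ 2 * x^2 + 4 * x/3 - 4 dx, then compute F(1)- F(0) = -8/3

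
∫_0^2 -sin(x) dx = -1 + cos(2)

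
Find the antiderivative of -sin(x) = cos(x) + C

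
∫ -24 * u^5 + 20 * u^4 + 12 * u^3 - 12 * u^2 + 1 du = -4*u^6 + 4*u^5 + 3*u^4 - 4*u^3 + u + C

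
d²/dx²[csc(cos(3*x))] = 9*(-sin(3*x)^2 + 2*sin(3*x)^2/sin(cos(3*x))^2 + cos(3*x)*cos(cos(3*x))/sin(cos(3*x)))/sin(cos(3*x))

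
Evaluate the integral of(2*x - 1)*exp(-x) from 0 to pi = (-2*pi - 1)*exp(-pi) + 1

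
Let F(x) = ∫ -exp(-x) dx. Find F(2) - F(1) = -exp(-1) + exp(-2)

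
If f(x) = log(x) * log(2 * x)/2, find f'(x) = (2*log(x) + log(2))/(2*x)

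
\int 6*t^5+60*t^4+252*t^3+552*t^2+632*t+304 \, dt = t^6 + 12*t^5 + 63*t^4 + 184*t^3 + 316*t^2 + 304*t + C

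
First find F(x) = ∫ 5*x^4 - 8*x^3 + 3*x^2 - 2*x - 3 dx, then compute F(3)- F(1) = 94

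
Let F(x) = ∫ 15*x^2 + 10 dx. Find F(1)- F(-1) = 30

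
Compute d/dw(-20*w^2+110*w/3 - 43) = 110/3 - 40*w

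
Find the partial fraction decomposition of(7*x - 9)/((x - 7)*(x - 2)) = -1/(x - 2) + 8/(x - 7)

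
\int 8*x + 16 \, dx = 4*x^2 + 16*x + C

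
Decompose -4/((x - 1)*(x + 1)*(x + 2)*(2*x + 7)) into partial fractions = 32/(135*(2*x + 7)) - 4/(9*(x + 2)) + 2/(5*(x + 1)) - 2/(27*(x - 1))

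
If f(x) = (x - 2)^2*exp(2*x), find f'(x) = 2*x^2*exp(2*x) - 6*x*exp(2*x) + 4*exp(2*x)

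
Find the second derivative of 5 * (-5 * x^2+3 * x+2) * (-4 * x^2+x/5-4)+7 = 1200*x^2 - 390*x + 126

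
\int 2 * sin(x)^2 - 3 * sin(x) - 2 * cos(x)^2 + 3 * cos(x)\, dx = -sin(2*x) + 3*sqrt(2)*sin(x + pi/4) + C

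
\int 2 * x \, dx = x^2 + C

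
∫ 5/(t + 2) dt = 5*log(t + 2) + C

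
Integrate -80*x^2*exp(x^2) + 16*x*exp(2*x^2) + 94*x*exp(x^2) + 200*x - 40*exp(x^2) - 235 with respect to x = -35*x + 4*(-5*x + exp(x^2) + 5)^2 + 7*exp(x^2) + C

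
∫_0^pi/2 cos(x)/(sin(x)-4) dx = -log(4) + log(3)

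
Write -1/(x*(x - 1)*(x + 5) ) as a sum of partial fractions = -1/(30*(x + 5)) - 1/(6*(x - 1)) + 1/(5*x)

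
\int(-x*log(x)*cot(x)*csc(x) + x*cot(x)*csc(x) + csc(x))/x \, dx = (log(x) - 1)*csc(x) + C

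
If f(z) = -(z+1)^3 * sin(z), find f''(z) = z^3*sin(z) + 3*z^2*sin(z) - 6*z^2*cos(z) - 3*z*sin(z) - 12*z*cos(z) - 5*sin(z) - 6*cos(z)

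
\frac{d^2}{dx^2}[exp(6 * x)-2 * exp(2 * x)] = 36*exp(6*x) - 8*exp(2*x)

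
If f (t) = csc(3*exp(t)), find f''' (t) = 3*(9*exp(2*t)*cos(3*exp(t))/sin(3*exp(t)) - 54*exp(2*t)*cos(3*exp(t))/sin(3*exp(t))^3 - 9*exp(t) + 18*exp(t)/sin(3*exp(t))^2 - cos(3*exp(t))/sin(3*exp(t)))*exp(t)/sin(3*exp(t))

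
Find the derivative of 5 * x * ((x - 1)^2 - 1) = 15*x^2 - 20*x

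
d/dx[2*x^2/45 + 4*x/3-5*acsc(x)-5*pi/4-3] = (4*x^3*sqrt(1 - 1/x^2) + 60*x^2*sqrt(1 - 1/x^2) + 225)/(45*x^2*sqrt(1 - 1/x^2))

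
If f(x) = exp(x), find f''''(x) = exp(x)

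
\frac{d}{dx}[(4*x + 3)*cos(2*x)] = -8*x*sin(2*x) - 6*sin(2*x) + 4*cos(2*x)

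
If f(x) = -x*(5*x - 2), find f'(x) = 2 - 10*x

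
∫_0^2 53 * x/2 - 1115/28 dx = -373/14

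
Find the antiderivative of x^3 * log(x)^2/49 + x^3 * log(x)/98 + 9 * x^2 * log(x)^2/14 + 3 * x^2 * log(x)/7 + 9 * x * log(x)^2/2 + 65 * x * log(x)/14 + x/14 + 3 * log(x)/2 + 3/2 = x*(x + 21)*(x*(x + 21)*log(x) + 14)*log(x)/196 + C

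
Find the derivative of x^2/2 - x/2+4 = x - 1/2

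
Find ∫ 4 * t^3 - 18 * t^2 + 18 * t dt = t^4 - 6*t^3 + 9*t^2 + C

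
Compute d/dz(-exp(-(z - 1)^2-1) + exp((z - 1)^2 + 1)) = (2*z*exp(2*z^2 - 4*z + 4) + 2*z - 2*exp(2*z^2 - 4*z + 4) - 2)*exp(-z^2 + 2*z - 2)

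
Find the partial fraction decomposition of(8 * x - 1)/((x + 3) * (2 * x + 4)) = 25/(2*(x + 3)) - 17/(2*(x + 2))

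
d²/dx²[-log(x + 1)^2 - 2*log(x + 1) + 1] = 2*log(x + 1)/(x^2 + 2*x + 1)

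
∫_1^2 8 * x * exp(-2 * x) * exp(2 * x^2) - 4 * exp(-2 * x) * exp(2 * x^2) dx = -2 + 2*exp(4)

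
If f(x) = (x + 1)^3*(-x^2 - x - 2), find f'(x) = -5*x^4 - 16*x^3 - 24*x^2 - 20*x - 7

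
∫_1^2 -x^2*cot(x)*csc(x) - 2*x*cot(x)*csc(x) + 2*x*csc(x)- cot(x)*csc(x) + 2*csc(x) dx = -4*csc(1) + 9*csc(2)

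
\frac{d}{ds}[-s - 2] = -1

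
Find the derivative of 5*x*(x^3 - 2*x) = 20*x^3 - 20*x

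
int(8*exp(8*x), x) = exp(8*x) + C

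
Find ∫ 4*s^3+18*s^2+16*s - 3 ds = s^4 + 6*s^3 + 8*s^2 - 3*s + C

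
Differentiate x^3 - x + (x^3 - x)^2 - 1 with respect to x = 6*x^5 - 8*x^3 + 3*x^2 + 2*x - 1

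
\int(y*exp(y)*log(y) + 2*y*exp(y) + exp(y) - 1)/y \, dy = (exp(y) - 1)*(log(y) + 2) + C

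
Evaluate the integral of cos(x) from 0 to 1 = sin(1)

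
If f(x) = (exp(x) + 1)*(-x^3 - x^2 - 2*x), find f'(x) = -x^3*exp(x) - 4*x^2*exp(x) - 3*x^2 - 4*x*exp(x) - 2*x - 2*exp(x) - 2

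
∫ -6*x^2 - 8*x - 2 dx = -2*x^3 - 4*x^2 - 2*x + C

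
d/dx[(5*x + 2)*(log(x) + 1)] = (5*x*log(x) + 10*x + 2)/x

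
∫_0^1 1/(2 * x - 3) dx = -log(3)/2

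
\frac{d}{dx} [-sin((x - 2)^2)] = 2*(2 - x)*cos(x^2 - 4*x + 4)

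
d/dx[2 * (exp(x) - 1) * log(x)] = (2*x*exp(x)*log(x) + 2*exp(x) - 2)/x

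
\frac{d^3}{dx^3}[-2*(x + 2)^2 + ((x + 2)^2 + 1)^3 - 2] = 120*x^3 + 720*x^2 + 1512*x + 1104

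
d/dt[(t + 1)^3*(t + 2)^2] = 5*t^4 + 28*t^3 + 57*t^2 + 50*t + 16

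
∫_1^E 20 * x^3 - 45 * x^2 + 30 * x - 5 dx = 5*E*(-1 + E)^3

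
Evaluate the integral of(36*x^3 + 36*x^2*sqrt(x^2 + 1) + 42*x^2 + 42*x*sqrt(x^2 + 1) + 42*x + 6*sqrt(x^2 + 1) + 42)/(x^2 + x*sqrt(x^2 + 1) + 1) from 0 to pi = 6*log(pi + sqrt(1 + pi^2)) + 42*pi + 18*pi^2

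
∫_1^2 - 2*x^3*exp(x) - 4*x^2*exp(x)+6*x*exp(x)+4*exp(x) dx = -2*exp(2) - 4*E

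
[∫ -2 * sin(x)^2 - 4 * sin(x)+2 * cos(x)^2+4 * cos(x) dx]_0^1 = -9 + (cos(1) + sin(1) + 2)^2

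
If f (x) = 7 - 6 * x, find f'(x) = -6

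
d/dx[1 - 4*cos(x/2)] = 2*sin(x/2)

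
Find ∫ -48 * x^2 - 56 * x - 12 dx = -16*x^3 - 28*x^2 - 12*x + C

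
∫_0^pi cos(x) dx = 0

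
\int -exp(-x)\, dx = exp(-x) + C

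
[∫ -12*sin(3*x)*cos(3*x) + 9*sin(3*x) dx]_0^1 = cos(6) + 2 - 3*cos(3)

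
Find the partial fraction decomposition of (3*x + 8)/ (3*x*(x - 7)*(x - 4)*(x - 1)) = 11/(54*(x - 1)) - 5/(27*(x - 4)) + 29/(378*(x - 7)) - 2/(21*x)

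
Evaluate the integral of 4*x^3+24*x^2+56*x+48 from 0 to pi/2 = -36 + (2 + (pi/2 + 2)^2)^2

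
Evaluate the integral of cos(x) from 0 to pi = 0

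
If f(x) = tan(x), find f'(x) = cos(x)^(-2)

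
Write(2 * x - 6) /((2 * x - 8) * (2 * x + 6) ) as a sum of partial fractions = 3/(7*(x + 3)) + 1/(14*(x - 4))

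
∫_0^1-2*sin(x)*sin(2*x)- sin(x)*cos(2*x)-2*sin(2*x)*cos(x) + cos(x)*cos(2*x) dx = -1 + (cos(1) + sin(1))*cos(2)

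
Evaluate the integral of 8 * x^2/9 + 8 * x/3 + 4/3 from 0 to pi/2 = -pi/3 - 1 + (1 + pi/3)^3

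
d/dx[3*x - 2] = 3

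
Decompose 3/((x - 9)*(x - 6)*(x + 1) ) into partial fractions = 3/(70*(x + 1)) - 1/(7*(x - 6)) + 1/(10*(x - 9))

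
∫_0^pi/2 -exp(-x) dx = -1 + exp(-pi/2)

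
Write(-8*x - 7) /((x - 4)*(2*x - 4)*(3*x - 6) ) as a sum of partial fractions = 13/(8*(x - 2)) + 23/(12*(x - 2)^2) - 13/(8*(x - 4))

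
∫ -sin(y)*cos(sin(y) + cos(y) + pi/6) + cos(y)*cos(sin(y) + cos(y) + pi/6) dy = sin(sqrt(2)*sin(y + pi/4) + pi/6) + C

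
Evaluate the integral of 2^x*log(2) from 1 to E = -2 + 2^E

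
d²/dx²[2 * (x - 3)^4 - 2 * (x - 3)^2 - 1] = 24*x^2 - 144*x + 212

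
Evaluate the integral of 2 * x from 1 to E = -1 + exp(2)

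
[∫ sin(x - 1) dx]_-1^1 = -1 + cos(2)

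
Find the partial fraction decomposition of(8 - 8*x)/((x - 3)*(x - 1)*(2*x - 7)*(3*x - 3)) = -32/(15*(2*x - 7)) - 4/(15*(x - 1)) + 4/(3*(x - 3))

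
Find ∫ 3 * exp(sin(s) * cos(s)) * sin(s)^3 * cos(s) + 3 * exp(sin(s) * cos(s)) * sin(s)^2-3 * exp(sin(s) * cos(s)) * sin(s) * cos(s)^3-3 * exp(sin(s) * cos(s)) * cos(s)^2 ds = -3*exp(sin(2*s)/2)*sin(2*s)/2 + C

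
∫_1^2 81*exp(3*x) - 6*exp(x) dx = -27*exp(3) - 6*exp(2) + 6*E + 27*exp(6)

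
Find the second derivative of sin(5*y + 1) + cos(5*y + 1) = -25*sqrt(2)*sin(5*y + pi/4 + 1)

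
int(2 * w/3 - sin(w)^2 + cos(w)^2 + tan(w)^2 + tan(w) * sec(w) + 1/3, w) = w^2/3 - 2*w/3 + sin(2*w)/2 + tan(w) + sec(w) + C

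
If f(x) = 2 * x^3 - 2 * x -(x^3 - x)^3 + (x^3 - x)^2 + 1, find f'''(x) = -504*x^6 + 630*x^4 + 120*x^3 - 180*x^2 - 48*x + 18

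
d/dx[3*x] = 3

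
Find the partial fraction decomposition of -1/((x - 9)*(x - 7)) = 1/(2*(x - 7)) - 1/(2*(x - 9))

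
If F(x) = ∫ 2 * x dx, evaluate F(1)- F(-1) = 0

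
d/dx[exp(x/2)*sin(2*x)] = (sin(2*x)/2 + 2*cos(2*x))*exp(x/2)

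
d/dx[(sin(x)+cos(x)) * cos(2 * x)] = -6*sqrt(2)*sin(x)^2*cos(x + pi/4) - 5*sin(x) + cos(x)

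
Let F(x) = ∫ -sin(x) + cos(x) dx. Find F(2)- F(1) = -sin(1) - cos(1) + cos(2) + sin(2)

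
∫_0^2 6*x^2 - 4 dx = 8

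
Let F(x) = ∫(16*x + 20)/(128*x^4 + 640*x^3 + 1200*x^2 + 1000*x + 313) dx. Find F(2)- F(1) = -acot(169) + acot(81)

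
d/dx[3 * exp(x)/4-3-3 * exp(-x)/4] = (3*exp(2*x) + 3)*exp(-x)/4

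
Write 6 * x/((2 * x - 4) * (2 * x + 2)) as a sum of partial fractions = 1/(2*(x + 1)) + 1/(x - 2)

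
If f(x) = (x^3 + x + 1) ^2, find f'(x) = 6*x^5 + 8*x^3 + 6*x^2 + 2*x + 2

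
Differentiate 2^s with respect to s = 2^s*log(2)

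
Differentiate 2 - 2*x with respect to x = -2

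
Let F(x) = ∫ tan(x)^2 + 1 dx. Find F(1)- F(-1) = 2*tan(1)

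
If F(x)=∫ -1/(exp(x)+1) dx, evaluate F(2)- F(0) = -log(2) + log(exp(-2) + 1)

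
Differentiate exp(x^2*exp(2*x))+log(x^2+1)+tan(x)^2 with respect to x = 2*(x^4*exp(2*x)*exp(x^2*exp(2*x)) + x^3*exp(2*x)*exp(x^2*exp(2*x)) + x^2*exp(2*x)*exp(x^2*exp(2*x)) + x^2*sin(x)/cos(x)^3 + x*exp(2*x)*exp(x^2*exp(2*x)) + x + sin(x)/cos(x)^3)/(x^2 + 1)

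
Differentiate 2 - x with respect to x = -1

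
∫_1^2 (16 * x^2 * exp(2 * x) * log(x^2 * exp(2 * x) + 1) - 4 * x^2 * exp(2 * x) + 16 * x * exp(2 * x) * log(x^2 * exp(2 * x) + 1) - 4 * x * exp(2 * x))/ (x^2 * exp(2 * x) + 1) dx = -4*log(1 + exp(2))^2 - 2*log(1 + 4*exp(4)) + 2*log(1 + exp(2)) + 4*log(1 + 4*exp(4))^2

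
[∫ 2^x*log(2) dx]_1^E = -2 + 2^E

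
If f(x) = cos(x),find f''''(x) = cos(x)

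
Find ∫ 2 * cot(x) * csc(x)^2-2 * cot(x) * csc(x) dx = (2 - csc(x))*csc(x) + C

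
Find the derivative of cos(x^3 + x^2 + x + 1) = -(3*x^2 + 2*x + 1)*sin(x^3 + x^2 + x + 1)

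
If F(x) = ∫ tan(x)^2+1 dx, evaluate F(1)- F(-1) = 2*tan(1)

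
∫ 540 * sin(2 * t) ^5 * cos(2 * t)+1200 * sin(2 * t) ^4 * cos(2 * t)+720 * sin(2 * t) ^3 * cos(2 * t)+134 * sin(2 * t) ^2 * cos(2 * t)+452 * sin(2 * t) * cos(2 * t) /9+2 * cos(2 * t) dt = (5*(9*sin(2*t)^2 + 12*sin(2*t) + 1)^2*sin(2*t) + 81*sin(2*t)^2 + 108*sin(2*t) + 9)*sin(2*t)/9 + C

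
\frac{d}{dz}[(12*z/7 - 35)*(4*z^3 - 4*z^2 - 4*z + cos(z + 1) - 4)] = 192*z^3/7 - 3084*z^2/7 - 12*z*sin(z + 1)/7 + 1864*z/7 + 35*sin(z + 1) + 12*cos(z + 1)/7 + 932/7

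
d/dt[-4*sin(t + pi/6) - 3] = -4*cos(t + pi/6)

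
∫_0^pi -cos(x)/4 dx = 0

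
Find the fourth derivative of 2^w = 2^w*log(2)^4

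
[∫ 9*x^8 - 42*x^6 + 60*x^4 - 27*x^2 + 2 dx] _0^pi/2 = -pi^3/8 + (-pi + pi^3/8)^3 + pi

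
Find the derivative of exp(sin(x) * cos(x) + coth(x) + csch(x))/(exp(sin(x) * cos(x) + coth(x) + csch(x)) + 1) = -(-cos(2*x) + cosh(x)/sinh(x)^2 + sinh(x)^(-2))*exp(sin(2*x)/2)*exp(-1/sinh(x))*exp(-1/tanh(x))/(exp(sin(2*x)/2) + exp(-1/sinh(x))*exp(-1/tanh(x)))^2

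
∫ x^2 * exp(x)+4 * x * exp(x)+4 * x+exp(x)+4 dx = ((x + 1)^2 - 2)*(exp(x) + 2) + C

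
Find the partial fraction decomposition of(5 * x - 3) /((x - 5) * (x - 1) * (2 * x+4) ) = -13/(42*(x + 2)) - 1/(12*(x - 1)) + 11/(28*(x - 5))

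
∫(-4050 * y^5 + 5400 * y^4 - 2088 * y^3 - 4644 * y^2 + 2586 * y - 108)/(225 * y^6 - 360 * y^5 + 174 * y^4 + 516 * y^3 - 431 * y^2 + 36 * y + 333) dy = -3*log((15*y^3 - 12*y^2 + y + 18)^2/9 + 1) + C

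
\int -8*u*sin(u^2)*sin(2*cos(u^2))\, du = 4*sin(cos(u^2))^2 + C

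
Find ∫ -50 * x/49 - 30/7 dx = -25*x^2/49 - 30*x/7 + C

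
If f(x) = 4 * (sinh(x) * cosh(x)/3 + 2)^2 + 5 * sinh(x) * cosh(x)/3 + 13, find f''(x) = 16*(cosh(2*x) - 1)^2/9 + 14*sinh(2*x) + 32*cosh(2*x)/9 - 8/3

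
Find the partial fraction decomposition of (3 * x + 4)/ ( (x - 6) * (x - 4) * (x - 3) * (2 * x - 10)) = -13/(12*(x - 3)) + 4/(x - 4) - 19/(4*(x - 5)) + 11/(6*(x - 6))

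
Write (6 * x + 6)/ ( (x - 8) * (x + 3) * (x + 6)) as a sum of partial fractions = -5/(7*(x + 6)) + 4/(11*(x + 3)) + 27/(77*(x - 8))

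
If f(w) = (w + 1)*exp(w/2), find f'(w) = w*exp(w/2)/2 + 3*exp(w/2)/2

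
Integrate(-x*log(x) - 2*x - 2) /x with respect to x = -(x + 2)*(log(x) + 1) + C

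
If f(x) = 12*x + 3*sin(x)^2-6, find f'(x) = 3*sin(2*x) + 12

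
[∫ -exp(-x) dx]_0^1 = -1 + exp(-1)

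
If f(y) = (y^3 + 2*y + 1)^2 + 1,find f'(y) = 6*y^5 + 16*y^3 + 6*y^2 + 8*y + 4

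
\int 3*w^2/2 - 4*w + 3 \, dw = w^3/2 - 2*w^2 + 3*w + C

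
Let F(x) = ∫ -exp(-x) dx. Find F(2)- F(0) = -1 + exp(-2)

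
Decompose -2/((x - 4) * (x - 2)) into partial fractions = 1/(x - 2) - 1/(x - 4)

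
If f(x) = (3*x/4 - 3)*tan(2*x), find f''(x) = 3*(2*x*sin(2*x)/cos(2*x) - 8*sin(2*x)/cos(2*x) + 1)/cos(2*x)^2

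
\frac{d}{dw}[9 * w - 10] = 9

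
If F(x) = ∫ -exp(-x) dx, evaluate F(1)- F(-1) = -E + exp(-1)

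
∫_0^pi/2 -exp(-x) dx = -1 + exp(-pi/2)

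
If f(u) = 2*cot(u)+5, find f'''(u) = -12*cot(u)^4 - 16*cot(u)^2 - 4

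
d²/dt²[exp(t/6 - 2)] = exp(t/6 - 2)/36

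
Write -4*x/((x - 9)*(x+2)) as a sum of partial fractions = -8/(11*(x + 2)) - 36/(11*(x - 9))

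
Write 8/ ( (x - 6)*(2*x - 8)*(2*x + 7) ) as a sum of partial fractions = 16/(285*(2*x + 7)) - 2/(15*(x - 4)) + 2/(19*(x - 6))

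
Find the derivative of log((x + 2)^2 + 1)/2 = (x + 2)/(x^2 + 4*x + 5)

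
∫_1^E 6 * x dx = -3 + 3*exp(2)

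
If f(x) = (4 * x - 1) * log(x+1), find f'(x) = (4*x*log(x + 1) + 4*x + 4*log(x + 1) - 1)/(x + 1)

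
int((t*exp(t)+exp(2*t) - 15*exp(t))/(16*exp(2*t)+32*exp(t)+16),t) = (t*exp(t) + 32*exp(t) + 48)/(16*(exp(t) + 1)) + C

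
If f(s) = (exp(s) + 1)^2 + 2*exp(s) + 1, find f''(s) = 4*exp(2*s) + 4*exp(s)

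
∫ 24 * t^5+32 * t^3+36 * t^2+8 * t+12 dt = 4*t^6 + 8*t^4 + 12*t^3 + 4*t^2 + 12*t + C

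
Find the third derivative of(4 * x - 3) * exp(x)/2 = 2*x*exp(x) + 9*exp(x)/2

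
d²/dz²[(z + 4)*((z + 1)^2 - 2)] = 6*z + 12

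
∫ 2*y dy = y^2 + C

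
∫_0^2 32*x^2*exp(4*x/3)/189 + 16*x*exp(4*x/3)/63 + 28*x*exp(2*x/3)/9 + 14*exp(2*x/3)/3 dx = 32*exp(8/3)/63 + 28*exp(4/3)/3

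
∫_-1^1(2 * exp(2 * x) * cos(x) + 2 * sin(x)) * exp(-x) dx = 2*(E - exp(-1))*cos(1)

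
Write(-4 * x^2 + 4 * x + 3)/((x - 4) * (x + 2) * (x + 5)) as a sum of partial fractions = -13/(3*(x + 5)) + 7/(6*(x + 2)) - 5/(6*(x - 4))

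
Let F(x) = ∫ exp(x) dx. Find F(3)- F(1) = -E + exp(3)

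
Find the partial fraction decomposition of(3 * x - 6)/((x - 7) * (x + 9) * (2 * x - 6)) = -11/(128*(x + 9)) - 1/(32*(x - 3)) + 15/(128*(x - 7))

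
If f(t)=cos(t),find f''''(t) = cos(t)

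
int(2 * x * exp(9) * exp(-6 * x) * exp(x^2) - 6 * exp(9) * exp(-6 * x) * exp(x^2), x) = exp((x - 3)^2) + C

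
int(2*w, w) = w^2 + C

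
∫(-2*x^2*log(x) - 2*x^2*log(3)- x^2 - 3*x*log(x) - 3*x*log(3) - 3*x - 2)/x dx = -(x^2 + 3*x + 2)*log(3*x) + C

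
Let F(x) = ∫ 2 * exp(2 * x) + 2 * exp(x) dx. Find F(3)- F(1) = -(1 + E)^2 + (1 + exp(3))^2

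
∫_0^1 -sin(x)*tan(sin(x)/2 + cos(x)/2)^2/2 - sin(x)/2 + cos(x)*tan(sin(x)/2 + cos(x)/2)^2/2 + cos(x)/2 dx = -tan(1/2) + tan(cos(1)/2 + sin(1)/2)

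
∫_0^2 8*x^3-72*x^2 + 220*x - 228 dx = -176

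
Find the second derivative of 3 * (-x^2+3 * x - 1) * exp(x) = -3*x^2*exp(x) - 3*x*exp(x) + 9*exp(x)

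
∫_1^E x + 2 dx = -5/2 + 2*E*(E/4 + 1)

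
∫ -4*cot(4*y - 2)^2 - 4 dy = cot(4*y - 2) + C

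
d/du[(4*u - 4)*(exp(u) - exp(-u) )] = (4*u*exp(2*u) + 4*u - 8)*exp(-u)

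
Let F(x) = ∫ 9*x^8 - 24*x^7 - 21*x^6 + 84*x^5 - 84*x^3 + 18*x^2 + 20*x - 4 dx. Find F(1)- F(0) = 0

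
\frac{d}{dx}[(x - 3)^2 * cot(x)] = -x^2/sin(x)^2 + 2*x/tan(x) + 6*x/sin(x)^2 - 6/tan(x) - 9/sin(x)^2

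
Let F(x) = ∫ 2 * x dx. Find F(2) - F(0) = 4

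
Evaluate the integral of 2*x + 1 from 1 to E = -2 + E + exp(2)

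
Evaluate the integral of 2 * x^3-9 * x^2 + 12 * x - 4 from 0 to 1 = -1/2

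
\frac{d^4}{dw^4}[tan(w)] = 24*tan(w)^5 + 40*tan(w)^3 + 16*tan(w)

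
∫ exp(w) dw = exp(w) + C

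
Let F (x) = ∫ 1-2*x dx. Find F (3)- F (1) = -6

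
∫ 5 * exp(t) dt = 5*exp(t) + C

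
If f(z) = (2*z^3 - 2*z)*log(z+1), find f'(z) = 6*z^2*log(z + 1) + 2*z^2 - 2*z - 2*log(z + 1)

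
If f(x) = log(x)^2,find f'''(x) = (4*log(x) - 6)/x^3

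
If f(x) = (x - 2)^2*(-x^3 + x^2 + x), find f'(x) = -5*x^4 + 20*x^3 - 21*x^2 + 4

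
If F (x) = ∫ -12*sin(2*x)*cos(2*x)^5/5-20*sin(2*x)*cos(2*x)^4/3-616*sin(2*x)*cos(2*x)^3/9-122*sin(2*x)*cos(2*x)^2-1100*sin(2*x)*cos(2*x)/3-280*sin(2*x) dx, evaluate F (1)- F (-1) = 0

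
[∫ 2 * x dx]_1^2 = 3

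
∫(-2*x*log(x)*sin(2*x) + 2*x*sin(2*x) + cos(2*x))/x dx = (log(x) - 1)*cos(2*x) + C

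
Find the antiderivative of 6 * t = 3*t^2 + C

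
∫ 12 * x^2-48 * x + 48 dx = 4*x^3 - 24*x^2 + 48*x + C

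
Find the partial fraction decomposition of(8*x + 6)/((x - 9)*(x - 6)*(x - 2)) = 11/(14*(x - 2)) - 9/(2*(x - 6)) + 26/(7*(x - 9))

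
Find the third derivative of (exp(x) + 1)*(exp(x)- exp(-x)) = (8*exp(3*x) + exp(2*x) + 1)*exp(-x)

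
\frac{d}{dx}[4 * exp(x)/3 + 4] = 4*exp(x)/3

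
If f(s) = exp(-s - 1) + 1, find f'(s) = -exp(-s - 1)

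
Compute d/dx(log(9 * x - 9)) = 1/(x - 1)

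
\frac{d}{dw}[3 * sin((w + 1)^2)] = 6*(w + 1)*cos(w^2 + 2*w + 1)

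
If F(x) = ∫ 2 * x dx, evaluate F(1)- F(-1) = 0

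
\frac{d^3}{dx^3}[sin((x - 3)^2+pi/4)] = -8*x^3*cos(x^2 - 6*x + pi/4 + 9) + 72*x^2*cos(x^2 - 6*x + pi/4 + 9) - 12*x*sin(x^2 - 6*x + pi/4 + 9) - 216*x*cos(x^2 - 6*x + pi/4 + 9) + 36*sin(x^2 - 6*x + pi/4 + 9) + 216*cos(x^2 - 6*x + pi/4 + 9)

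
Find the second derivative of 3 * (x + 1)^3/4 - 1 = 9*x/2 + 9/2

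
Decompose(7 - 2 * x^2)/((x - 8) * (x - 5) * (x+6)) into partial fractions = -65/(154*(x + 6)) + 43/(33*(x - 5)) - 121/(42*(x - 8))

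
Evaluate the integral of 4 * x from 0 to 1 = 2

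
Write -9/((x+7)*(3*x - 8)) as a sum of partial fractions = -27/(29*(3*x - 8)) + 9/(29*(x + 7))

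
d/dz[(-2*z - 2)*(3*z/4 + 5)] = -3*z - 23/2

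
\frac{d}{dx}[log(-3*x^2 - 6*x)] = (2*x + 2)/(x^2 + 2*x)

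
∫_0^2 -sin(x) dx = -1 + cos(2)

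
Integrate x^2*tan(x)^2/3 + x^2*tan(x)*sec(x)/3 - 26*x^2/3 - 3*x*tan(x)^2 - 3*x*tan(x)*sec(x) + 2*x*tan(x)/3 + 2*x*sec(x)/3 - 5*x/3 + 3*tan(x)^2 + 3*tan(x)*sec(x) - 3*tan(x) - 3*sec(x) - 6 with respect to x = -3*x^3 + 2*x^2/3 - 9*x + (tan(x) + sec(x))*(x^2/3 - 3*x + 3) + C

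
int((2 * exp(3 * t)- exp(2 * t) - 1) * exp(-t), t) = 2*(exp(t) - 1)*sinh(t) + C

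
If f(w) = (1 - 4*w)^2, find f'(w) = 32*w - 8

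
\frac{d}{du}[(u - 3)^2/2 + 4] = u - 3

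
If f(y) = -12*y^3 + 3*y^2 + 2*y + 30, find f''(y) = 6 - 72*y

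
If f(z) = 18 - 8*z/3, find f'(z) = -8/3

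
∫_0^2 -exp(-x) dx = -1 + exp(-2)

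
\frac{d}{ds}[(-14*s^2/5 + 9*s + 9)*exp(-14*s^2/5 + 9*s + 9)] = 392*s^3*exp(-14*s^2/5 + 9*s + 9)/25 - 378*s^2*exp(-14*s^2/5 + 9*s + 9)/5 + 25*s*exp(-14*s^2/5 + 9*s + 9) + 90*exp(-14*s^2/5 + 9*s + 9)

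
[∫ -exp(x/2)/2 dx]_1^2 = -E + exp(1/2)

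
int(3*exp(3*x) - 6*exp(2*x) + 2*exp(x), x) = (exp(x) - 1)^3 - exp(x) + C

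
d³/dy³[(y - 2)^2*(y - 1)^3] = 60*y^2 - 168*y + 114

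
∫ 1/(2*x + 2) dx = log(x + 1)/2 + C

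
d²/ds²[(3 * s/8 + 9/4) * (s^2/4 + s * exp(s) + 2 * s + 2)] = 3*s^2*exp(s)/8 + 15*s*exp(s)/4 + 9*s/16 + 21*exp(s)/4 + 21/8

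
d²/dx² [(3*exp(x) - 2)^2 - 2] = 36*exp(2*x) - 12*exp(x)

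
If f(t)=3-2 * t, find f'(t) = -2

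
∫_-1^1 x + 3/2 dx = 3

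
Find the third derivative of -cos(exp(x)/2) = (-exp(2*x)*sin(exp(x)/2) + 6*exp(x)*cos(exp(x)/2) + 4*sin(exp(x)/2))*exp(x)/8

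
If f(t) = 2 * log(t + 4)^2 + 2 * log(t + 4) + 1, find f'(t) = (4*log(t + 4) + 2)/(t + 4)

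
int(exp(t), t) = exp(t) + C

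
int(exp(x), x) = exp(x) + C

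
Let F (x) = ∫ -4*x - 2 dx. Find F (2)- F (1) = -8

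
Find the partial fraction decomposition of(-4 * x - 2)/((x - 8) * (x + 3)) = -10/(11*(x + 3)) - 34/(11*(x - 8))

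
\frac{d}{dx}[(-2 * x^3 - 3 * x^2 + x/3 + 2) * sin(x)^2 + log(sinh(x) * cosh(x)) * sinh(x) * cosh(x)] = -2*x^3*sin(2*x) + 3*sqrt(2)*x^2*cos(2*x + pi/4) - 3*x^2 + x*sin(2*x)/3 + 3*x*cos(2*x) - 3*x + log(sinh(2*x)/2)*cosh(2*x) + 2*sin(2*x) - cos(2*x)/6 + cosh(2*x) + 1/6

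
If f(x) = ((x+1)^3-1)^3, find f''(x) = 72*x^7 + 504*x^6 + 1512*x^5 + 2430*x^4 + 2160*x^3 + 972*x^2 + 162*x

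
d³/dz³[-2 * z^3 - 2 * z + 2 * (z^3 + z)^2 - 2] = 240*z^3 + 96*z - 12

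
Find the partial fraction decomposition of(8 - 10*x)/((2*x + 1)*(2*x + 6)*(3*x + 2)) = -66/(7*(3*x + 2)) + 26/(5*(2*x + 1)) + 19/(35*(x + 3))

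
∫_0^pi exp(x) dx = -1 + exp(pi)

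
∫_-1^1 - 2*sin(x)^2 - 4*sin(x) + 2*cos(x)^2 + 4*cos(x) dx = 4*(cos(1) + 2)*sin(1)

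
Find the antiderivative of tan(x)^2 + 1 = tan(x) + C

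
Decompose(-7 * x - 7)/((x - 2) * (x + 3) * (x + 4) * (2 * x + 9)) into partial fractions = -196/(39*(2*x + 9)) + 7/(2*(x + 4)) - 14/(15*(x + 3)) - 7/(130*(x - 2))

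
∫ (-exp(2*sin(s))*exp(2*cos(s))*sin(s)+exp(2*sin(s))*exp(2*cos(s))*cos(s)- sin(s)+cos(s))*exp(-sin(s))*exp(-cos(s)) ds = 2*sinh(sqrt(2)*sin(s + pi/4)) + C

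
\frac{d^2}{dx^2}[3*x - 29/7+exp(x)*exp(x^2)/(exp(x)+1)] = (4*x^2*exp(x^2 + x) + 8*x^2*exp(x^2 + 2*x) + 4*x^2*exp(x^2 + 3*x) + 4*x*exp(x^2 + x) + 4*x*exp(x^2 + 2*x) + 3*exp(x^2 + x) + 3*exp(x^2 + 2*x) + 2*exp(x^2 + 3*x))/(exp(3*x) + 3*exp(2*x) + 3*exp(x) + 1)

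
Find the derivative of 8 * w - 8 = 8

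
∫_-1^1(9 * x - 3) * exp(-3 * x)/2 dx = -3*exp(3)/2 - 3*exp(-3)/2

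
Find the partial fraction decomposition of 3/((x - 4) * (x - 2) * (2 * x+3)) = 12/(77*(2*x + 3)) - 3/(14*(x - 2)) + 3/(22*(x - 4))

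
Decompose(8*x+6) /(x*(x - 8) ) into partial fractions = 35/(4*(x - 8)) - 3/(4*x)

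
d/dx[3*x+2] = 3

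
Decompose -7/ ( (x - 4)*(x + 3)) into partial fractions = 1/(x + 3) - 1/(x - 4)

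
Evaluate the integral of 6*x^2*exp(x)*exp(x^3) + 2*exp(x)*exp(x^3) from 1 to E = -2*exp(2) + 2*exp(E + exp(3))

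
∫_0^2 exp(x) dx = -1 + exp(2)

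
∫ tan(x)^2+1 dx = tan(x) + C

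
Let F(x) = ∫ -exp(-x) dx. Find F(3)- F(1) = -exp(-1) + exp(-3)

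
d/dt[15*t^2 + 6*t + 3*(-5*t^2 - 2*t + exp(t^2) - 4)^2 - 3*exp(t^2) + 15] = -60*t^3*exp(t^2) + 300*t^3 - 24*t^2*exp(t^2) + 180*t^2 + 12*t*exp(2*t^2) - 114*t*exp(t^2) + 294*t - 12*exp(t^2) + 54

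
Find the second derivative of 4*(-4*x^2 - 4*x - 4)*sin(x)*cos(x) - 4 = 32*x^2*sin(2*x) + 32*x*sin(2*x) - 64*x*cos(2*x) + 16*sin(2*x) - 32*cos(2*x)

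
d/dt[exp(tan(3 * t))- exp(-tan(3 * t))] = 3*(exp(tan(3*t)) + exp(-tan(3*t)))/cos(3*t)^2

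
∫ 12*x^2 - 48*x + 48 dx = 4*x^3 - 24*x^2 + 48*x + C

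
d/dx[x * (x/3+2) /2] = x/3 + 1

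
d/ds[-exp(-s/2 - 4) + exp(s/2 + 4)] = (exp(s + 8) + 1)*exp(-s/2 - 4)/2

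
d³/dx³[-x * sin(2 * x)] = 8*x*cos(2*x) + 12*sin(2*x)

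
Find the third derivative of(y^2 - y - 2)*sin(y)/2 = -y^2*cos(y)/2 - 3*y*sin(y) + y*cos(y)/2 + 3*sin(y)/2 + 4*cos(y)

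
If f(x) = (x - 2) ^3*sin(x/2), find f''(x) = -x^3*sin(x/2)/4 + 3*x^2*sin(x/2)/2 + 3*x^2*cos(x/2) + 3*x*sin(x/2) - 12*x*cos(x/2) - 10*sin(x/2) + 12*cos(x/2)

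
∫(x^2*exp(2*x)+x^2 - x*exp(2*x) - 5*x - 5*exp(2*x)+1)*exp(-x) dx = -2*(-x^2 + 3*x + 2)*sinh(x) + C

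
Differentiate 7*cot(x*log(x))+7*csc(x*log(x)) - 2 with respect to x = -7*(log(x)*cos(x*log(x)) + log(x) + cos(x*log(x)) + 1)/sin(x*log(x))^2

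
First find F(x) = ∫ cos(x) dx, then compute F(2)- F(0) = sin(2)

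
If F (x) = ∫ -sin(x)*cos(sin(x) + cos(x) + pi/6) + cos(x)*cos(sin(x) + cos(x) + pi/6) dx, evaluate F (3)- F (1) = -sin(pi/6 + cos(1) + sin(1)) + sin(cos(3) + sin(3) + pi/6)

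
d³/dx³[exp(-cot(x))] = (cot(x)^6 - 6*cot(x)^5 + 9*cot(x)^4 - 12*cot(x)^3 + 11*cot(x)^2 - 6*cot(x) + 3)*exp(-cot(x))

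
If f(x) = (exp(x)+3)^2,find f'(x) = 2*exp(2*x) + 6*exp(x)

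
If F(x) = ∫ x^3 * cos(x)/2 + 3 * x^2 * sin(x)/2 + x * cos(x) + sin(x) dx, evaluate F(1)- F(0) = 3*sin(1)/2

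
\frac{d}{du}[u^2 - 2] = 2*u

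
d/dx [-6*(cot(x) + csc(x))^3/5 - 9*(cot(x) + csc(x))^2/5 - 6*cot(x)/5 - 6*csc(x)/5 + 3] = 6*(3*cos(x)^2/5 + 6*cos(x)/5 + 3/5 + 2*cos(x)^3/(5*sin(x)) + 8*cos(x)^2/(5*sin(x)) + 2*cos(x)/sin(x) + 4/(5*sin(x)))/sin(x)^3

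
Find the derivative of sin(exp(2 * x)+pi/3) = 2*exp(2*x)*cos(exp(2*x) + pi/3)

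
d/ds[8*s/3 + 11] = 8/3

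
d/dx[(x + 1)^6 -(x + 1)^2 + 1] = 6*x^5 + 30*x^4 + 60*x^3 + 60*x^2 + 28*x + 4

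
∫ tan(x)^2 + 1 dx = tan(x) + C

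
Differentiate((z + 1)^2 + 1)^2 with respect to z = 4*z^3 + 12*z^2 + 16*z + 8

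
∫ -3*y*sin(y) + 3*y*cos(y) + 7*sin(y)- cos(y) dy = sqrt(2)*(3*y - 4)*sin(y + pi/4) + C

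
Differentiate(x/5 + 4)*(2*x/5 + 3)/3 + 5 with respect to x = 4*x/75 + 11/15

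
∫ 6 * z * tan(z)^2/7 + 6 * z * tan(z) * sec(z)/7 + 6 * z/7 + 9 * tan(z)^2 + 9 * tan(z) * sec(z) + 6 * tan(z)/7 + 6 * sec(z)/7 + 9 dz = (6*z/7 + 9)*(tan(z) + sec(z)) + C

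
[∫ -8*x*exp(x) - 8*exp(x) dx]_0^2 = -16*exp(2)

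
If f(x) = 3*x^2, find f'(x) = 6*x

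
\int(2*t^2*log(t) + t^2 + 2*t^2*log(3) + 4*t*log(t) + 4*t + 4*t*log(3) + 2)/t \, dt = ((t + 2)^2 - 2)*log(3*t) + C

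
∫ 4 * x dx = 2*x^2 + C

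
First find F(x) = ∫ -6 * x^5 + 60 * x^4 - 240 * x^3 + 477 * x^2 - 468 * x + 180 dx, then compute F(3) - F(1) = -2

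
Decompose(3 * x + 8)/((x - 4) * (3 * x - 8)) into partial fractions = -12/(3*x - 8) + 5/(x - 4)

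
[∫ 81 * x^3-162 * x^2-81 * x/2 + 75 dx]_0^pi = -63*pi - 92 + 4*(-9*pi - 8 + (-3*pi - 4)^2/4)^2 + 7*(-3*pi - 4)^2/4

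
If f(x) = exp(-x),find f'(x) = -exp(-x)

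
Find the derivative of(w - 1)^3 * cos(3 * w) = 3*(w - 1)^2*(-w*sin(3*w) + sqrt(2)*sin(3*w + pi/4))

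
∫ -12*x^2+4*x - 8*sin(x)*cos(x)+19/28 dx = -4*x^3 + 2*x^2 + 19*x/28 - 4*sin(x)^2 + C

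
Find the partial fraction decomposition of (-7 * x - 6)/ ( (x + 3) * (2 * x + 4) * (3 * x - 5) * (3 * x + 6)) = -159/(3388*(3*x - 5)) - 5/(28*(x + 3)) + 47/(242*(x + 2)) - 4/(33*(x + 2)^2)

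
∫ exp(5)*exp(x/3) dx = 3*exp(x/3 + 5) + C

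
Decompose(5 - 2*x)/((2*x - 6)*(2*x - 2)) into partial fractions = -3/(8*(x - 1)) - 1/(8*(x - 3))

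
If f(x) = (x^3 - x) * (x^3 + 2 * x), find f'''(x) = 120*x^3 + 24*x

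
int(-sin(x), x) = cos(x) + C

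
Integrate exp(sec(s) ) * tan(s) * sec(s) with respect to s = exp(sec(s)) + C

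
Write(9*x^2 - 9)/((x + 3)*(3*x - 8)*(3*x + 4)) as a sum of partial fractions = -7/(20*(3*x + 4)) + 55/(68*(3*x - 8)) + 72/(85*(x + 3))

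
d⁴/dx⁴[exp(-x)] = exp(-x)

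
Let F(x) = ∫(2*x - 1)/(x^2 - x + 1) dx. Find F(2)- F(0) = -log(2) + log(6)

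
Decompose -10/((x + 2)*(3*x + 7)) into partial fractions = 30/(3*x + 7) - 10/(x + 2)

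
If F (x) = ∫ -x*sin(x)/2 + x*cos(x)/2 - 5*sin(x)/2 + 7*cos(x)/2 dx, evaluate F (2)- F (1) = sqrt(2)*(-7*sin(pi/4 + 1)/2 + 4*sin(pi/4 + 2))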